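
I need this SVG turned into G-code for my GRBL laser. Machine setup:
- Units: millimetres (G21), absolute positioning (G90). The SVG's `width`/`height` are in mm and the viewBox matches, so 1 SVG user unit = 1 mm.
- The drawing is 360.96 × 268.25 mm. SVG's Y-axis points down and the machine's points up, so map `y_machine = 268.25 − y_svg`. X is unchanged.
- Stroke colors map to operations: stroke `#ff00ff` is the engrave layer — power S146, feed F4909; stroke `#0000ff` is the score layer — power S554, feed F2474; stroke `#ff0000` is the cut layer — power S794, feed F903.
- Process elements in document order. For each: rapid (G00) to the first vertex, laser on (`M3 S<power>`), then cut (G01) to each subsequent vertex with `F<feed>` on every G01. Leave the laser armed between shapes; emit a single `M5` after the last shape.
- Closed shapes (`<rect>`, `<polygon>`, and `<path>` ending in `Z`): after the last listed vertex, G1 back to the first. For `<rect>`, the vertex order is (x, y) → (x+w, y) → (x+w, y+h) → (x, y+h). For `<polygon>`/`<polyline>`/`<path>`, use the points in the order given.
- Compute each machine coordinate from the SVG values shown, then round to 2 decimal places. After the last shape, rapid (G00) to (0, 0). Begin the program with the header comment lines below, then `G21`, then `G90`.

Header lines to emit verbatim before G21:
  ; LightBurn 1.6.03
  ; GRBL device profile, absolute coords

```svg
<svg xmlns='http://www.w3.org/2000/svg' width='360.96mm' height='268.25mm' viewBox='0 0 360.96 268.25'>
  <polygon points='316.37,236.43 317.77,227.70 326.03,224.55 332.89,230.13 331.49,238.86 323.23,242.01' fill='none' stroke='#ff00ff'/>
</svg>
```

; LightBurn 1.6.03
; GRBL device profile, absolute coords
G21
G90
G00 X316.37 Y31.82
M3 S146
G01 X317.77 Y40.55 F4909
G01 X326.03 Y43.70 F4909
G01 X332.89 Y38.12 F4909
G01 X331.49 Y29.39 F4909
G01 X323.23 Y26.24 F4909
G01 X316.37 Y31.82 F4909
M5
G00 X0.00 Y0.00

1 u = 1 mm; y_m = 268.25 − y.

[1] `<polygon>` regular polygon, #ff00ff→engrave S146 F4909: (316.37,31.82) → (317.77,40.55) → (326.03,43.70) → (332.89,38.12) → (331.49,29.39) → (323.23,26.24) → (316.37,31.82) (closed)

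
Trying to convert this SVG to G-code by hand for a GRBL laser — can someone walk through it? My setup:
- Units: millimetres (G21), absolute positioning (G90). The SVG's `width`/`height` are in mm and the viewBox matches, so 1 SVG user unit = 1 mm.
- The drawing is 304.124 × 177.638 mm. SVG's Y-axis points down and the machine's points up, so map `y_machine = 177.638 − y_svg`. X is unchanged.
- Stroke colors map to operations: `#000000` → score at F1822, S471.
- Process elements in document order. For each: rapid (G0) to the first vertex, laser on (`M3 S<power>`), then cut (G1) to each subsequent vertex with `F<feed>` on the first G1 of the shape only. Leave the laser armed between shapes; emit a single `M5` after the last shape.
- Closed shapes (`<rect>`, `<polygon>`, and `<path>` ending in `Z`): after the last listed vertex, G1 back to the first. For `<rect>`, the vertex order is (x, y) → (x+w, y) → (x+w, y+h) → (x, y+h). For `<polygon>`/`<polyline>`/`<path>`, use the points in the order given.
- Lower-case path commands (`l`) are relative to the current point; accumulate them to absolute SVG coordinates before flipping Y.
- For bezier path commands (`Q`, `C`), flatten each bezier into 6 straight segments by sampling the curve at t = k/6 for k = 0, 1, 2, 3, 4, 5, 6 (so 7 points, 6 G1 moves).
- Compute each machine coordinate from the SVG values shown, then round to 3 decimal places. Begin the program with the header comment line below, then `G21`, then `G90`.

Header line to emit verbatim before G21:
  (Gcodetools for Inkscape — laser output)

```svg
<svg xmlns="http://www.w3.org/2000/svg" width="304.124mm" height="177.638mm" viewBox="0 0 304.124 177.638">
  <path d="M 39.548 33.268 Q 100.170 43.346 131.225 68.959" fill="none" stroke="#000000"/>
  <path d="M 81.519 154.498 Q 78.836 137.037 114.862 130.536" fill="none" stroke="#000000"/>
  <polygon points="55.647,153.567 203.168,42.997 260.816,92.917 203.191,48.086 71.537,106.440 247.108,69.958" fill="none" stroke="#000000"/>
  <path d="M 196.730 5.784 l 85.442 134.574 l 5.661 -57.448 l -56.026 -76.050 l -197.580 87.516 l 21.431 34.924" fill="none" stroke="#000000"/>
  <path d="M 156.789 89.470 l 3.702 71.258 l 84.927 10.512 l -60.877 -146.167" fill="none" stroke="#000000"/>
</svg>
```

Since the viewBox matches the mm dimensions, user units are millimetres directly. The only transform is the Y-flip y_m = 177.638 − y_svg.

Shape 1 is a quadratic bezier drawn with `<path>`. Its stroke #000000 means score at S471, F1822. After flipping Y the toolpath is (39.548,144.370) → (58.934,140.579) → (76.677,135.925) → (92.778,130.408) → (107.236,124.028) → (120.052,116.785) → (131.225,108.679).

Shape 2 is a quadratic bezier drawn with `<path>`. Its stroke #000000 means score at S471, F1822. After flipping Y the toolpath is (81.519,23.140) → (81.700,28.656) → (84.031,33.563) → (88.513,37.861) → (95.146,41.550) → (103.929,44.631) → (114.862,47.102).

Shape 3 is a closed polygon drawn with `<polygon>`. Its stroke #000000 means score at S471, F1822. After flipping Y the toolpath is (55.647,24.071) → (203.168,134.641) → (260.816,84.721) → (203.191,129.552) → (71.537,71.198) → (247.108,107.680) → (55.647,24.071), returning to the start.

Shape 4 is a open polyline drawn with `<path>`. Its stroke #000000 means score at S471, F1822. After flipping Y the toolpath is (196.730,171.854) → (282.172,37.280) → (287.833,94.728) → (231.807,170.778) → (34.227,83.262) → (55.658,48.338).

Shape 5 is a open polyline drawn with `<path>`. Its stroke #000000 means score at S471, F1822. After flipping Y the toolpath is (156.789,88.168) → (160.491,16.910) → (245.418,6.398) → (184.541,152.565).

(Gcodetools for Inkscape — laser output)
G21
G90
G0 X39.548 Y144.370
M3 S471
G1 X58.934 Y140.579 F1822
G1 X76.677 Y135.925
G1 X92.778 Y130.408
G1 X107.236 Y124.028
G1 X120.052 Y116.785
G1 X131.225 Y108.679
G0 X81.519 Y23.140
M3 S471
G1 X81.700 Y28.656 F1822
G1 X84.031 Y33.563
G1 X88.513 Y37.861
G1 X95.146 Y41.550
G1 X103.929 Y44.631
G1 X114.862 Y47.102
G0 X55.647 Y24.071
M3 S471
G1 X203.168 Y134.641 F1822
G1 X260.816 Y84.721
G1 X203.191 Y129.552
G1 X71.537 Y71.198
G1 X247.108 Y107.680
G1 X55.647 Y24.071
G0 X196.730 Y171.854
M3 S471
G1 X282.172 Y37.280 F1822
G1 X287.833 Y94.728
G1 X231.807 Y170.778
G1 X34.227 Y83.262
G1 X55.658 Y48.338
G0 X156.789 Y88.168
M3 S471
G1 X160.491 Y16.910 F1822
G1 X245.418 Y6.398
G1 X184.541 Y152.565
M5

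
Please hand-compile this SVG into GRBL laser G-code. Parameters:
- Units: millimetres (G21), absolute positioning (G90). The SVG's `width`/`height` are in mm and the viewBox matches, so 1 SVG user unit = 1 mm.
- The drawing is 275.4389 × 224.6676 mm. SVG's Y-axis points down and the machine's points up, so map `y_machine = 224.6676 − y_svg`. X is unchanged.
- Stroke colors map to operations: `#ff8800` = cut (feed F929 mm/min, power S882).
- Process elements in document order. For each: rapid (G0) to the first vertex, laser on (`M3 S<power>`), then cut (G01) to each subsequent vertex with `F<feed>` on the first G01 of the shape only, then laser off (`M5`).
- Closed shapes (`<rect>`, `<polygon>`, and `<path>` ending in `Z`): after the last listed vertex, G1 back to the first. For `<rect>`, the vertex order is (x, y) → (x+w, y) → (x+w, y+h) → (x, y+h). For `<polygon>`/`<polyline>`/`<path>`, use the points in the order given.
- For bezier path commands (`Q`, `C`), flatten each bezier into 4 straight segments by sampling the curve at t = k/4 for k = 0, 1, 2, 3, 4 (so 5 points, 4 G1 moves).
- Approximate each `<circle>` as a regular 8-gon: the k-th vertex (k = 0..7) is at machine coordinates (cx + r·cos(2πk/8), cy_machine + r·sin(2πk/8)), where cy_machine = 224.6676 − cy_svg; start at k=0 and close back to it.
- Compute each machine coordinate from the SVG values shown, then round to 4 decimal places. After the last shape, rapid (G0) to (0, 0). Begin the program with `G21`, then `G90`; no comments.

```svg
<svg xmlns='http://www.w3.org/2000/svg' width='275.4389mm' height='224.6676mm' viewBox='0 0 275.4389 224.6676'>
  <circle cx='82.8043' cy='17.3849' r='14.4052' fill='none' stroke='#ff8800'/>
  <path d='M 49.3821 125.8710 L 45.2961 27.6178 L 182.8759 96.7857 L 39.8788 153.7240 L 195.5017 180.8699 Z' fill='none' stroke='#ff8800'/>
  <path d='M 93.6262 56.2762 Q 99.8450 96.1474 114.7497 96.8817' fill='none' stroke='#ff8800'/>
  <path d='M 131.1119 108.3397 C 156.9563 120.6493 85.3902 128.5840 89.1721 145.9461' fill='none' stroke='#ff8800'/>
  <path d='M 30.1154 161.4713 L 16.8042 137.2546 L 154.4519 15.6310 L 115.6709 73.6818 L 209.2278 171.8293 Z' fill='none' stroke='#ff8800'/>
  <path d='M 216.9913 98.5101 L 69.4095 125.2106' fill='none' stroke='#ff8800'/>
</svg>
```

Since the viewBox matches the mm dimensions, user units are millimetres directly. The only transform is the Y-flip y_m = 224.6676 − y_svg.

Shape 1 is a circle drawn with `<circle>`. Its stroke #ff8800 means cut at S882, F929. After flipping Y the toolpath is (97.2095,207.2827) → (92.9903,217.4687) → (82.8043,221.6879) → (72.6183,217.4687) → (68.3991,207.2827) → (72.6183,197.0967) → (82.8043,192.8775) → (92.9903,197.0967) → (97.2095,207.2827), returning to the start.

Shape 2 is a closed polygon drawn with `<path>`. Its stroke #ff8800 means cut at S882, F929. After flipping Y the toolpath is (49.3821,98.7966) → (45.2961,197.0498) → (182.8759,127.8819) → (39.8788,70.9436) → (195.5017,43.7977) → (49.3821,98.7966), returning to the start.

Shape 3 is a quadratic bezier drawn with `<path>`. Its stroke #ff8800 means cut at S882, F929. After flipping Y the toolpath is (93.6262,168.3914) → (97.2785,150.9019) → (102.0165,138.3044) → (107.8402,130.5991) → (114.7497,127.7859).

Shape 4 is a cubic bezier drawn with `<path>`. Its stroke #ff8800 means cut at S882, F929. After flipping Y the toolpath is (131.1119,116.3279) → (134.9301,107.7003) → (118.4154,99.4194) → (97.7641,90.1911) → (89.1721,78.7215).

Shape 5 is a closed polygon drawn with `<path>`. Its stroke #ff8800 means cut at S882, F929. After flipping Y the toolpath is (30.1154,63.1963) → (16.8042,87.4130) → (154.4519,209.0366) → (115.6709,150.9858) → (209.2278,52.8383) → (30.1154,63.1963), returning to the start.

Shape 6 is a line segment drawn with `<path>`. Its stroke #ff8800 means cut at S882, F929. After flipping Y the toolpath is (216.9913,126.1575) → (69.4095,99.4570).

G21
G90
G0 X97.2095 Y207.2827
M3 S882
G01 X92.9903 Y217.4687 F929
G01 X82.8043 Y221.6879
G01 X72.6183 Y217.4687
G01 X68.3991 Y207.2827
G01 X72.6183 Y197.0967
G01 X82.8043 Y192.8775
G01 X92.9903 Y197.0967
G01 X97.2095 Y207.2827
M5
G0 X49.3821 Y98.7966
M3 S882
G01 X45.2961 Y197.0498 F929
G01 X182.8759 Y127.8819
G01 X39.8788 Y70.9436
G01 X195.5017 Y43.7977
G01 X49.3821 Y98.7966
M5
G0 X93.6262 Y168.3914
M3 S882
G01 X97.2785 Y150.9019 F929
G01 X102.0165 Y138.3044
G01 X107.8402 Y130.5991
G01 X114.7497 Y127.7859
M5
G0 X131.1119 Y116.3279
M3 S882
G01 X134.9301 Y107.7003 F929
G01 X118.4154 Y99.4194
G01 X97.7641 Y90.1911
G01 X89.1721 Y78.7215
M5
G0 X30.1154 Y63.1963
M3 S882
G01 X16.8042 Y87.4130 F929
G01 X154.4519 Y209.0366
G01 X115.6709 Y150.9858
G01 X209.2278 Y52.8383
G01 X30.1154 Y63.1963
M5
G0 X216.9913 Y126.1575
M3 S882
G01 X69.4095 Y99.4570 F929
M5
G0 X0.0000 Y0.0000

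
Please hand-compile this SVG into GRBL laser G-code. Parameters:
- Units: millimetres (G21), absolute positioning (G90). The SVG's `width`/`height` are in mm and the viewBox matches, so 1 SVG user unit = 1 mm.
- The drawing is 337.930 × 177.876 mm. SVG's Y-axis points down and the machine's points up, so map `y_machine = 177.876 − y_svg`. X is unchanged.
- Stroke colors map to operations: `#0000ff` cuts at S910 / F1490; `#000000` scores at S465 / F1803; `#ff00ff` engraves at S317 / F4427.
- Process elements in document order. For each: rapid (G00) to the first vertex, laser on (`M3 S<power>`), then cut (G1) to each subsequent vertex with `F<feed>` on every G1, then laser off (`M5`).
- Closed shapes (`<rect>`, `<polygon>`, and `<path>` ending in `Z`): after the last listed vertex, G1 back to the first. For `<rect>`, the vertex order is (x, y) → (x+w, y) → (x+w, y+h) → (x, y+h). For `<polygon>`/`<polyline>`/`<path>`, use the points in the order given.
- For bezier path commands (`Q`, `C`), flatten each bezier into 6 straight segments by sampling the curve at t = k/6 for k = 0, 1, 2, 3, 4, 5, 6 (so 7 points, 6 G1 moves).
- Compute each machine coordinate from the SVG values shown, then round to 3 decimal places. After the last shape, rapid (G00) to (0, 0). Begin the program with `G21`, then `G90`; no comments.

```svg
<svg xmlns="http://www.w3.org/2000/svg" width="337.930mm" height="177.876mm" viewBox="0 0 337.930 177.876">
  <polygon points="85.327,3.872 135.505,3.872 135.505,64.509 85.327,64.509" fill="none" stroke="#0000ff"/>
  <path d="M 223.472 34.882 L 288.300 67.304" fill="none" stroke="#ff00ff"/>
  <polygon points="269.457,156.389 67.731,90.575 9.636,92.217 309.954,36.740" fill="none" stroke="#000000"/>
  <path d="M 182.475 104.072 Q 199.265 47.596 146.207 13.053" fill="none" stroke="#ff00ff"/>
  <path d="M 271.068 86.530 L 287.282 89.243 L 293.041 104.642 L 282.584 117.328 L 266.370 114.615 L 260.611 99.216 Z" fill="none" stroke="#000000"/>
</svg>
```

G21
G90
G00 X85.327 Y174.004
M3 S910
G1 X135.505 Y174.004 F1490
G1 X135.505 Y113.367 F1490
G1 X85.327 Y113.367 F1490
G1 X85.327 Y174.004 F1490
M5
G00 X223.472 Y142.994
M3 S317
G1 X288.300 Y110.572 F4427
M5
G00 X269.457 Y21.487
M3 S465
G1 X67.731 Y87.301 F1803
G1 X9.636 Y85.659 F1803
G1 X309.954 Y141.136 F1803
G1 X269.457 Y21.487 F1803
M5
G00 X182.475 Y73.804
M3 S317
G1 X186.131 Y92.020 F4427
G1 X185.907 Y109.018 F4427
G1 X181.803 Y124.797 F4427
G1 X173.818 Y139.357 F4427
G1 X161.953 Y152.699 F4427
G1 X146.207 Y164.823 F4427
M5
G00 X271.068 Y91.346
M3 S465
G1 X287.282 Y88.633 F1803
G1 X293.041 Y73.234 F1803
G1 X282.584 Y60.548 F1803
G1 X266.370 Y63.261 F1803
G1 X260.611 Y78.660 F1803
G1 X271.068 Y91.346 F1803
M5
G00 X0.000 Y0.000

Since the viewBox matches the mm dimensions, user units are millimetres directly. The only transform is the Y-flip y_m = 177.876 − y_svg.

Shape 1 is a rectangle drawn with `<polygon>`. Its stroke #0000ff means cut at S910, F1490. After flipping Y the toolpath is (85.327,174.004) → (135.505,174.004) → (135.505,113.367) → (85.327,113.367) → (85.327,174.004), returning to the start.

Shape 2 is a line segment drawn with `<path>`. Its stroke #ff00ff means engrave at S317, F4427. After flipping Y the toolpath is (223.472,142.994) → (288.300,110.572).

Shape 3 is a closed polygon drawn with `<polygon>`. Its stroke #000000 means score at S465, F1803. After flipping Y the toolpath is (269.457,21.487) → (67.731,87.301) → (9.636,85.659) → (309.954,141.136) → (269.457,21.487), returning to the start.

Shape 4 is a quadratic bezier drawn with `<path>`. Its stroke #ff00ff means engrave at S317, F4427. After flipping Y the toolpath is (182.475,73.804) → (186.131,92.020) → (185.907,109.018) → (181.803,124.797) → (173.818,139.357) → (161.953,152.699) → (146.207,164.823).

Shape 5 is a regular polygon drawn with `<path>`. Its stroke #000000 means score at S465, F1803. After flipping Y the toolpath is (271.068,91.346) → (287.282,88.633) → (293.041,73.234) → (282.584,60.548) → (266.370,63.261) → (260.611,78.660) → (271.068,91.346), returning to the start.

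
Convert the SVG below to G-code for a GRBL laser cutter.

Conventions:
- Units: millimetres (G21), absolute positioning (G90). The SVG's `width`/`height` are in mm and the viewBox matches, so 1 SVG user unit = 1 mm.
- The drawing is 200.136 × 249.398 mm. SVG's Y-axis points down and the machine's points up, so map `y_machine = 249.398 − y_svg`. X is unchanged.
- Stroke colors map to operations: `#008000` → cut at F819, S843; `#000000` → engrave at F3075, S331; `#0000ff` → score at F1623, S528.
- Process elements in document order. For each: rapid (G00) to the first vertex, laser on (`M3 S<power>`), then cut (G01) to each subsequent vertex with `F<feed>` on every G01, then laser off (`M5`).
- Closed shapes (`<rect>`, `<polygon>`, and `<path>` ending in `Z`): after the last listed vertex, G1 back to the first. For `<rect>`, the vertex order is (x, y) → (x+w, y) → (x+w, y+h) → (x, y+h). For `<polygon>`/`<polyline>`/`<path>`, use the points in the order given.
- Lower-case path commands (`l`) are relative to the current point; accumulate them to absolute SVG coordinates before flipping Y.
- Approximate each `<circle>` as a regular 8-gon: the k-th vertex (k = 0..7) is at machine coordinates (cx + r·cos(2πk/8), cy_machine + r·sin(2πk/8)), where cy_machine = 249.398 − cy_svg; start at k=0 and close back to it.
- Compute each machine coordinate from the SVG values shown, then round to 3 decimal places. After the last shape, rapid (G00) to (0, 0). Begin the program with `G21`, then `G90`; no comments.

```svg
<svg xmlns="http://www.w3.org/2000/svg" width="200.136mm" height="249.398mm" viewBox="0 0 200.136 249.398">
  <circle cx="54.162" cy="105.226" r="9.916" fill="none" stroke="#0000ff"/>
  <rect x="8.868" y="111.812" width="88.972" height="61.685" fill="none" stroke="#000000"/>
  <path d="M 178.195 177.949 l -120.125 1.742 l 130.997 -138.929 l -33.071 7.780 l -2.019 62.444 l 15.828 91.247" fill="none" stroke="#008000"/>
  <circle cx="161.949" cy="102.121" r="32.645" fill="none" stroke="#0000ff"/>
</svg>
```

1 u = 1 mm; y_m = 249.398 − y.

[1] `<circle>` circle, #0000ff→score S528 F1623: (64.078,144.172) → (61.174,151.184) → (54.162,154.088) → (47.150,151.184) → (44.246,144.172) → (47.150,137.160) → (54.162,134.256) → (61.174,137.160) → (64.078,144.172) (closed)

[2] `<rect>` rectangle, #000000→engrave S331 F3075: (8.868,137.586) → (97.840,137.586) → (97.840,75.901) → (8.868,75.901) → (8.868,137.586) (closed)

[3] `<path>` open polyline, #008000→cut S843 F819: (178.195,71.449) → (58.070,69.707) → (189.067,208.636) → (155.996,200.856) → (153.977,138.412) → (169.805,47.165)

[4] `<circle>` circle, #0000ff→score S528 F1623: (194.594,147.277) → (185.033,170.361) → (161.949,179.922) → (138.865,170.361) → (129.304,147.277) → (138.865,124.193) → (161.949,114.632) → (185.033,124.193) → (194.594,147.277) (closed)

G21
G90
G00 X64.078 Y144.172
M3 S528
G01 X61.174 Y151.184 F1623
G01 X54.162 Y154.088 F1623
G01 X47.150 Y151.184 F1623
G01 X44.246 Y144.172 F1623
G01 X47.150 Y137.160 F1623
G01 X54.162 Y134.256 F1623
G01 X61.174 Y137.160 F1623
G01 X64.078 Y144.172 F1623
M5
G00 X8.868 Y137.586
M3 S331
G01 X97.840 Y137.586 F3075
G01 X97.840 Y75.901 F3075
G01 X8.868 Y75.901 F3075
G01 X8.868 Y137.586 F3075
M5
G00 X178.195 Y71.449
M3 S843
G01 X58.070 Y69.707 F819
G01 X189.067 Y208.636 F819
G01 X155.996 Y200.856 F819
G01 X153.977 Y138.412 F819
G01 X169.805 Y47.165 F819
M5
G00 X194.594 Y147.277
M3 S528
G01 X185.033 Y170.361 F1623
G01 X161.949 Y179.922 F1623
G01 X138.865 Y170.361 F1623
G01 X129.304 Y147.277 F1623
G01 X138.865 Y124.193 F1623
G01 X161.949 Y114.632 F1623
G01 X185.033 Y124.193 F1623
G01 X194.594 Y147.277 F1623
M5
G00 X0.000 Y0.000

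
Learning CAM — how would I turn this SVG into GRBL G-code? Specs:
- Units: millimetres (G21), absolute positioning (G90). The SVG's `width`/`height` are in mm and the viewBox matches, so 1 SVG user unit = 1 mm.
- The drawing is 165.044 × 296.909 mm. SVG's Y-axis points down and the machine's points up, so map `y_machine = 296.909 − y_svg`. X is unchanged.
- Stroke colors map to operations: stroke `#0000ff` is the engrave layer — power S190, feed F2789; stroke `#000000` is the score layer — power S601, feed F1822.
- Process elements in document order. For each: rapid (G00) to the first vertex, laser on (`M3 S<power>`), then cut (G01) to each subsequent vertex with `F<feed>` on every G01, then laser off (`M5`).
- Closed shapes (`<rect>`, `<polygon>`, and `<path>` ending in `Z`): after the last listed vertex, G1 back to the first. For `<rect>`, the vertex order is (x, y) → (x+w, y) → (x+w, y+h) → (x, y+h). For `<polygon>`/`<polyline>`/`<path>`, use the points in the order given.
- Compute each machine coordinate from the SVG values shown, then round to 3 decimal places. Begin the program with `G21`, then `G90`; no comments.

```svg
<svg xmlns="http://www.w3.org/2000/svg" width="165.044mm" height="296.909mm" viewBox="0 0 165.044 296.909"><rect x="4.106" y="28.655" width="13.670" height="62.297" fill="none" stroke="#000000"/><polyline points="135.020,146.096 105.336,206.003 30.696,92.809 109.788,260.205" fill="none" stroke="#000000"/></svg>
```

1 u = 1 mm; y_m = 296.909 − y.

[1] `<rect>` rectangle, #000000→score S601 F1822: (4.106,268.254) → (17.776,268.254) → (17.776,205.957) → (4.106,205.957) → (4.106,268.254) (closed)

[2] `<polyline>` open polyline, #000000→score S601 F1822: (135.020,150.813) → (105.336,90.906) → (30.696,204.100) → (109.788,36.704)

G21
G90
G00 X4.106 Y268.254
M3 S601
G01 X17.776 Y268.254 F1822
G01 X17.776 Y205.957 F1822
G01 X4.106 Y205.957 F1822
G01 X4.106 Y268.254 F1822
M5
G00 X135.020 Y150.813
M3 S601
G01 X105.336 Y90.906 F1822
G01 X30.696 Y204.100 F1822
G01 X109.788 Y36.704 F1822
M5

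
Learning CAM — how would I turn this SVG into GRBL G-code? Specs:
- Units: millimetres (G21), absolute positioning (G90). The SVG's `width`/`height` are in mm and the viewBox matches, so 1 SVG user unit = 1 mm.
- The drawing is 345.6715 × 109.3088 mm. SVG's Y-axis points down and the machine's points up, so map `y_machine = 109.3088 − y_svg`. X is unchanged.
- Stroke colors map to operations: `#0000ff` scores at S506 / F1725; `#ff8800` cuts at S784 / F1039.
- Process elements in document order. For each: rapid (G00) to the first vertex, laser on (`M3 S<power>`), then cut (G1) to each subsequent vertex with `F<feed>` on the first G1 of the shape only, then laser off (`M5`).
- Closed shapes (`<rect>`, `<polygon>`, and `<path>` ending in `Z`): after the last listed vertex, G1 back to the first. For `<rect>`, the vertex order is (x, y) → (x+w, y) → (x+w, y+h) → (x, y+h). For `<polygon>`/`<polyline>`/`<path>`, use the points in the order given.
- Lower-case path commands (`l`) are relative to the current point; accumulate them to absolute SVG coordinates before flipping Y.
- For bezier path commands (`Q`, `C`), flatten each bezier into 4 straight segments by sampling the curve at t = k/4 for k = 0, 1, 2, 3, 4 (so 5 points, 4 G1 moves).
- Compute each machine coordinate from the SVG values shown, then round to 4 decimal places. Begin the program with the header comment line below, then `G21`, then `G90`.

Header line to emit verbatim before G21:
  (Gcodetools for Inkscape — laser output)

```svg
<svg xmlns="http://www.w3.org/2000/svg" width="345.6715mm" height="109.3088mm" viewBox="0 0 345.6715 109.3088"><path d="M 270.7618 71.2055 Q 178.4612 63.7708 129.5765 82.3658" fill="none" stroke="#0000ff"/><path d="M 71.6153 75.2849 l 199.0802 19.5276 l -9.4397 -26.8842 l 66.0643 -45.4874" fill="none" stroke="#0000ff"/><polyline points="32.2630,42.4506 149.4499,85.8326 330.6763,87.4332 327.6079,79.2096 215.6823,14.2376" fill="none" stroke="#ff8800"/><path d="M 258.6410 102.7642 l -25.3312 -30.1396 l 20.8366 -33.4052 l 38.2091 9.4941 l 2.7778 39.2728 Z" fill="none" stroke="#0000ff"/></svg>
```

viewBox `0 0 345.6715 109.3088` with mm width/height → 1 unit = 1 mm. Flip: y_m = 109.3088 − y_svg.

**Shape 1** — `<path>` quadratic bezier, stroke `#0000ff` → score (S506, F1725). Control points (SVG): P0=(270.7618,71.2055), P1=(178.4612,63.7708), P2=(129.5765,82.3658); sampled at t=k/4. Machine vertices: (270.7618,38.1033) → (227.3250,40.1938) → (189.3152,39.0306) → (156.7323,34.6136) → (129.5765,26.9430). Open path.

**Shape 2** — `<path>` open polyline, stroke `#0000ff` → score (S506, F1725). Machine vertices: (71.6153,34.0239) → (270.6955,14.4963) → (261.2558,41.3805) → (327.3201,86.8679). Open path.

**Shape 3** — `<polyline>` open polyline, stroke `#ff8800` → cut (S784, F1039). Machine vertices: (32.2630,66.8582) → (149.4499,23.4762) → (330.6763,21.8756) → (327.6079,30.0992) → (215.6823,95.0712). Open path.

**Shape 4** — `<path>` regular polygon, stroke `#0000ff` → score (S506, F1725). Machine vertices: (258.6410,6.5446) → (233.3098,36.6842) → (254.1464,70.0894) → (292.3555,60.5953) → (295.1333,21.3225) → (258.6410,6.5446). Closed: final G1 returns to the first vertex.

(Gcodetools for Inkscape — laser output)
G21
G90
G00 X270.7618 Y38.1033
M3 S506
G1 X227.3250 Y40.1938 F1725
G1 X189.3152 Y39.0306
G1 X156.7323 Y34.6136
G1 X129.5765 Y26.9430
M5
G00 X71.6153 Y34.0239
M3 S506
G1 X270.6955 Y14.4963 F1725
G1 X261.2558 Y41.3805
G1 X327.3201 Y86.8679
M5
G00 X32.2630 Y66.8582
M3 S784
G1 X149.4499 Y23.4762 F1039
G1 X330.6763 Y21.8756
G1 X327.6079 Y30.0992
G1 X215.6823 Y95.0712
M5
G00 X258.6410 Y6.5446
M3 S506
G1 X233.3098 Y36.6842 F1725
G1 X254.1464 Y70.0894
G1 X292.3555 Y60.5953
G1 X295.1333 Y21.3225
G1 X258.6410 Y6.5446
M5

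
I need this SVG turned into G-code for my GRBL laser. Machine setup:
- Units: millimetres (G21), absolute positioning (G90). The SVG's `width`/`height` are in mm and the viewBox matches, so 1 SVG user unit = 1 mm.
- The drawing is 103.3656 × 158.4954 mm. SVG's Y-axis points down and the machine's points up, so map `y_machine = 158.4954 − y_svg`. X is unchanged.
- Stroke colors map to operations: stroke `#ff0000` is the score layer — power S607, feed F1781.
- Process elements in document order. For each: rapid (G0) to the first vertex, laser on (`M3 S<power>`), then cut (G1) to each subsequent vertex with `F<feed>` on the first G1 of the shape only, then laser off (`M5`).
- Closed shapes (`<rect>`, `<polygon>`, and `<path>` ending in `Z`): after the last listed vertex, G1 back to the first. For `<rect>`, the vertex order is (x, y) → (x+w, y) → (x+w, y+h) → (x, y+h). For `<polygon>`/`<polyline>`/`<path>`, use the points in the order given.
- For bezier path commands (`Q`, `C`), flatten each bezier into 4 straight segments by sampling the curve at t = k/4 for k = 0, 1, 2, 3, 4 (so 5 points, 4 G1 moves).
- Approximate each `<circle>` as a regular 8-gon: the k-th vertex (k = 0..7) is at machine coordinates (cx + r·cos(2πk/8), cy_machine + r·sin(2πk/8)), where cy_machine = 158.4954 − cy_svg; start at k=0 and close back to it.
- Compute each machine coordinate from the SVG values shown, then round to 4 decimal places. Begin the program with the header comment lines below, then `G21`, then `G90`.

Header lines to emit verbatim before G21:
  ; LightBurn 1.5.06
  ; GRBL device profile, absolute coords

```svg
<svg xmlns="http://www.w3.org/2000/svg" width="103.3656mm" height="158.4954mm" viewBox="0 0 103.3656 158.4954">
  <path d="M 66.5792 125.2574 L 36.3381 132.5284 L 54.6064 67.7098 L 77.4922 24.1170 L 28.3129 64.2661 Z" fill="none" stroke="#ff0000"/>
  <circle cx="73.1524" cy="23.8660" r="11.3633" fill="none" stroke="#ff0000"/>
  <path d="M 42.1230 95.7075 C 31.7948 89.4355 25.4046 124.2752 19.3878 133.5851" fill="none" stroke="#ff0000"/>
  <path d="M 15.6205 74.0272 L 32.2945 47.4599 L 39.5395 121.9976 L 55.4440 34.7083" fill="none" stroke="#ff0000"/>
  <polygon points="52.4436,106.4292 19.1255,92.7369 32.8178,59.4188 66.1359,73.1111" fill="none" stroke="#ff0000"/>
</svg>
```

Since the viewBox matches the mm dimensions, user units are millimetres directly. The only transform is the Y-flip y_m = 158.4954 − y_svg.

Shape 1 is a closed polygon drawn with `<path>`. Its stroke #ff0000 means score at S607, F1781. After flipping Y the toolpath is (66.5792,33.2380) → (36.3381,25.9670) → (54.6064,90.7856) → (77.4922,134.3784) → (28.3129,94.2293) → (66.5792,33.2380), returning to the start.

Shape 2 is a circle drawn with `<circle>`. Its stroke #ff0000 means score at S607, F1781. After flipping Y the toolpath is (84.5157,134.6294) → (81.1875,142.6645) → (73.1524,145.9927) → (65.1173,142.6645) → (61.7891,134.6294) → (65.1173,126.5943) → (73.1524,123.2661) → (81.1875,126.5943) → (84.5157,134.6294), returning to the start.

Shape 3 is a cubic bezier drawn with `<path>`. Its stroke #ff0000 means score at S607, F1781. After flipping Y the toolpath is (42.1230,62.7879) → (35.0595,60.8247) → (29.1386,49.6923) → (24.0261,35.6383) → (19.3878,24.9103).

Shape 4 is a open polyline drawn with `<path>`. Its stroke #ff0000 means score at S607, F1781. After flipping Y the toolpath is (15.6205,84.4682) → (32.2945,111.0355) → (39.5395,36.4978) → (55.4440,123.7871).

Shape 5 is a regular polygon drawn with `<polygon>`. Its stroke #ff0000 means score at S607, F1781. After flipping Y the toolpath is (52.4436,52.0662) → (19.1255,65.7585) → (32.8178,99.0766) → (66.1359,85.3843) → (52.4436,52.0662), returning to the start.

; LightBurn 1.5.06
; GRBL device profile, absolute coords
G21
G90
G0 X66.5792 Y33.2380
M3 S607
G1 X36.3381 Y25.9670 F1781
G1 X54.6064 Y90.7856
G1 X77.4922 Y134.3784
G1 X28.3129 Y94.2293
G1 X66.5792 Y33.2380
M5
G0 X84.5157 Y134.6294
M3 S607
G1 X81.1875 Y142.6645 F1781
G1 X73.1524 Y145.9927
G1 X65.1173 Y142.6645
G1 X61.7891 Y134.6294
G1 X65.1173 Y126.5943
G1 X73.1524 Y123.2661
G1 X81.1875 Y126.5943
G1 X84.5157 Y134.6294
M5
G0 X42.1230 Y62.7879
M3 S607
G1 X35.0595 Y60.8247 F1781
G1 X29.1386 Y49.6923
G1 X24.0261 Y35.6383
G1 X19.3878 Y24.9103
M5
G0 X15.6205 Y84.4682
M3 S607
G1 X32.2945 Y111.0355 F1781
G1 X39.5395 Y36.4978
G1 X55.4440 Y123.7871
M5
G0 X52.4436 Y52.0662
M3 S607
G1 X19.1255 Y65.7585 F1781
G1 X32.8178 Y99.0766
G1 X66.1359 Y85.3843
G1 X52.4436 Y52.0662
M5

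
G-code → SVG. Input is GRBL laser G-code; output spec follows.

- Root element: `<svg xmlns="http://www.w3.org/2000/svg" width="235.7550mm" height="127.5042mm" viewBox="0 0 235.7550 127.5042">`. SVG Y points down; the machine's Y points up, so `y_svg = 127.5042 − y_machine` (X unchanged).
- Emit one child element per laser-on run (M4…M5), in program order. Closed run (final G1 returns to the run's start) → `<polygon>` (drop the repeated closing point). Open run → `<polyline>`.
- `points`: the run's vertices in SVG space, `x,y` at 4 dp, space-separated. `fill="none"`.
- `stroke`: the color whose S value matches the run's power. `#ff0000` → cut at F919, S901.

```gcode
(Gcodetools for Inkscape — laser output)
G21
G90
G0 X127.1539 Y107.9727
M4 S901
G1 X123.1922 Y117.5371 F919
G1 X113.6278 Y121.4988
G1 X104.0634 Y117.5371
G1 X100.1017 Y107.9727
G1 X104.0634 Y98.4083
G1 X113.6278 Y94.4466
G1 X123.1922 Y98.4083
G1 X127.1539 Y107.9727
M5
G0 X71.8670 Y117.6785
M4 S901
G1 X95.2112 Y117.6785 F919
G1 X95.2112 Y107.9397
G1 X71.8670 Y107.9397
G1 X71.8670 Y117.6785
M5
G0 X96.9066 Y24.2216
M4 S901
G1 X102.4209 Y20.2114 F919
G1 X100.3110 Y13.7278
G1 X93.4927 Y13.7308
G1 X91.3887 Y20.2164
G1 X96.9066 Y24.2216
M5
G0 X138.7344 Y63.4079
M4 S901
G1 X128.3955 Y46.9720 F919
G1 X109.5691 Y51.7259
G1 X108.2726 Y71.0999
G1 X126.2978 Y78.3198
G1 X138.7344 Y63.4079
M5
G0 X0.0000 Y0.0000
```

<svg xmlns="http://www.w3.org/2000/svg" width="235.7550mm" height="127.5042mm" viewBox="0 0 235.7550 127.5042">
  <polygon points="127.1539,19.5315 123.1922,9.9671 113.6278,6.0054 104.0634,9.9671 100.1017,19.5315 104.0634,29.0959 113.6278,33.0576 123.1922,29.0959" fill="none" stroke="#ff0000"/>
  <polygon points="71.8670,9.8257 95.2112,9.8257 95.2112,19.5645 71.8670,19.5645" fill="none" stroke="#ff0000"/>
  <polygon points="96.9066,103.2826 102.4209,107.2928 100.3110,113.7764 93.4927,113.7734 91.3887,107.2878" fill="none" stroke="#ff0000"/>
  <polygon points="138.7344,64.0963 128.3955,80.5322 109.5691,75.7783 108.2726,56.4043 126.2978,49.1844" fill="none" stroke="#ff0000"/>
</svg>

y_svg = 127.5042 − y_m. Every run uses S901, so all elements get stroke `#ff0000` (cut).

[1] closed run; points: 127.1539,19.5315 123.1922,9.9671 113.6278,6.0054 104.0634,9.9671 100.1017,19.5315 104.0634,29.0959 113.6278,33.0576 123.1922,29.0959

[2] closed run; points: 71.8670,9.8257 95.2112,9.8257 95.2112,19.5645 71.8670,19.5645

[3] closed run; points: 96.9066,103.2826 102.4209,107.2928 100.3110,113.7764 93.4927,113.7734 91.3887,107.2878

[4] closed run; points: 138.7344,64.0963 128.3955,80.5322 109.5691,75.7783 108.2726,56.4043 126.2978,49.1844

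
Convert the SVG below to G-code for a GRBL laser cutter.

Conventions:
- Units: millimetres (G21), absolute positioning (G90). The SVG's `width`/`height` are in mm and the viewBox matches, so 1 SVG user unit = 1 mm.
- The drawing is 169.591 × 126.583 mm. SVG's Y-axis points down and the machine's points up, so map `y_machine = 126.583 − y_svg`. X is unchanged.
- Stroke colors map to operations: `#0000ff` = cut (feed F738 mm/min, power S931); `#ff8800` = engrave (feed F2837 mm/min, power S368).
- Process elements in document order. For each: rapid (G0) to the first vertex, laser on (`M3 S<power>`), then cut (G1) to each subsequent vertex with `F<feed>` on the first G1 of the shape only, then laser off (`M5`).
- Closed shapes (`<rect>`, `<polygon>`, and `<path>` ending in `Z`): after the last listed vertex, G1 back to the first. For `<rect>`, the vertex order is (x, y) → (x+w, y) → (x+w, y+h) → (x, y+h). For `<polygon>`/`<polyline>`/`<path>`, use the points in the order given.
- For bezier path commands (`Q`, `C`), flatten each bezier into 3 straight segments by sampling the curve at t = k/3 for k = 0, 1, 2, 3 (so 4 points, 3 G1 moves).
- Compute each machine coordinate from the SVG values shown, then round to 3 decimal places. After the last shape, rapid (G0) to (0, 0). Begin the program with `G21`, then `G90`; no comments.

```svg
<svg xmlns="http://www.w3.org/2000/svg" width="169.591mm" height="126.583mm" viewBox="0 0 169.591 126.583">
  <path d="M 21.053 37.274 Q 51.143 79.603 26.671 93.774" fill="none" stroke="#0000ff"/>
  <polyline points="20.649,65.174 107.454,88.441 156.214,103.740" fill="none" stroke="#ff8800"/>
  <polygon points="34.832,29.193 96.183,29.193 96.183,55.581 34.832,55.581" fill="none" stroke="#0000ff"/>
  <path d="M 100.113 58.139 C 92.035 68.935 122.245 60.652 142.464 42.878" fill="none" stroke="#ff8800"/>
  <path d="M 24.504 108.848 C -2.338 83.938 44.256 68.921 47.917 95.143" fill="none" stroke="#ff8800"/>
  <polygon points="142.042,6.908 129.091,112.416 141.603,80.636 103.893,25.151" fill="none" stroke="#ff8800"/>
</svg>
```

1 u = 1 mm; y_m = 126.583 − y.

[1] `<path>` quadratic bezier, #0000ff→cut S931 F738: (21.053,89.309) → (35.051,64.218) → (36.923,45.385) → (26.671,32.809)

[2] `<polyline>` open polyline, #ff8800→engrave S368 F2837: (20.649,61.409) → (107.454,38.142) → (156.214,22.843)

[3] `<polygon>` rectangle, #0000ff→cut S931 F738: (34.832,97.390) → (96.183,97.390) → (96.183,71.002) → (34.832,71.002) → (34.832,97.390) (closed)

[4] `<path>` cubic bezier, #ff8800→engrave S368 F2837: (100.113,68.444) → (103.010,63.653) → (120.703,69.450) → (142.464,83.705)

[5] `<path>` cubic bezier, #ff8800→engrave S368 F2837: (24.504,17.735) → (17.831,38.186) → (34.255,45.077) → (47.917,31.440)

[6] `<polygon>` closed polygon, #ff8800→engrave S368 F2837: (142.042,119.675) → (129.091,14.167) → (141.603,45.947) → (103.893,101.432) → (142.042,119.675) (closed)

G21
G90
G0 X21.053 Y89.309
M3 S931
G1 X35.051 Y64.218 F738
G1 X36.923 Y45.385
G1 X26.671 Y32.809
M5
G0 X20.649 Y61.409
M3 S368
G1 X107.454 Y38.142 F2837
G1 X156.214 Y22.843
M5
G0 X34.832 Y97.390
M3 S931
G1 X96.183 Y97.390 F738
G1 X96.183 Y71.002
G1 X34.832 Y71.002
G1 X34.832 Y97.390
M5
G0 X100.113 Y68.444
M3 S368
G1 X103.010 Y63.653 F2837
G1 X120.703 Y69.450
G1 X142.464 Y83.705
M5
G0 X24.504 Y17.735
M3 S368
G1 X17.831 Y38.186 F2837
G1 X34.255 Y45.077
G1 X47.917 Y31.440
M5
G0 X142.042 Y119.675
M3 S368
G1 X129.091 Y14.167 F2837
G1 X141.603 Y45.947
G1 X103.893 Y101.432
G1 X142.042 Y119.675
M5
G0 X0.000 Y0.000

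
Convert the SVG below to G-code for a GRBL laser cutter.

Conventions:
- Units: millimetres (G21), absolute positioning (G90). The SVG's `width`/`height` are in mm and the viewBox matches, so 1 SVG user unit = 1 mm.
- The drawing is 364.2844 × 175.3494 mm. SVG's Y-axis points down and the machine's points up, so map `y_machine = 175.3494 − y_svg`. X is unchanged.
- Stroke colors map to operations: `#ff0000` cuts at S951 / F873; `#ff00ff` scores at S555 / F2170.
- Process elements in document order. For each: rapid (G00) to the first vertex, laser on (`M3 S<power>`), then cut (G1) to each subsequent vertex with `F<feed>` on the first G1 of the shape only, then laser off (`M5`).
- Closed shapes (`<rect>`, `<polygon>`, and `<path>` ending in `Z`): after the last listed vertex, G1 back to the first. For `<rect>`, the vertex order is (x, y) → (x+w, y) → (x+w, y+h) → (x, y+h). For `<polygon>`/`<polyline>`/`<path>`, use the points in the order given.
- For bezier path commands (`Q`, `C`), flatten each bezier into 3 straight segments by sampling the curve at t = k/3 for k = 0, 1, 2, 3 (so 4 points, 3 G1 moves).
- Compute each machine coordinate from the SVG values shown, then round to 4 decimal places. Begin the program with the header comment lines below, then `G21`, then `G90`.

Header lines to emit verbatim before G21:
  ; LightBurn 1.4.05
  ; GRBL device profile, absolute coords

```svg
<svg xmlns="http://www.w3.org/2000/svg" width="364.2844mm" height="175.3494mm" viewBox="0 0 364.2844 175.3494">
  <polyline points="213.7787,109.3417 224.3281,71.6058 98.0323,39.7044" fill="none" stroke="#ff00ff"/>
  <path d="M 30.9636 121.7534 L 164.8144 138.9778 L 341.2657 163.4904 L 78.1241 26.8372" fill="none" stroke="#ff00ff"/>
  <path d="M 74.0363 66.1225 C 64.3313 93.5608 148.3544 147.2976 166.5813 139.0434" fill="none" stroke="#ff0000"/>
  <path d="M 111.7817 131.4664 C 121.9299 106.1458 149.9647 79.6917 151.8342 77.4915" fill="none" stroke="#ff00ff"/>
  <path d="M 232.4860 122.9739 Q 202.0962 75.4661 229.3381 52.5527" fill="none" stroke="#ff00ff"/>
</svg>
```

1 u = 1 mm; y_m = 175.3494 − y.

[1] `<polyline>` open polyline, #ff00ff→score S555 F2170: (213.7787,66.0077) → (224.3281,103.7436) → (98.0323,135.6450)

[2] `<path>` open polyline, #ff00ff→score S555 F2170: (30.9636,53.5960) → (164.8144,36.3716) → (341.2657,11.8590) → (78.1241,148.5122)

[3] `<path>` cubic bezier, #ff0000→cut S951 F873: (74.0363,109.2269) → (89.6657,76.2924) → (132.3306,45.4455) → (166.5813,36.3060)

[4] `<path>` cubic bezier, #ff00ff→score S555 F2170: (111.7817,43.8830) → (126.2605,68.6412) → (142.8745,88.5133) → (151.8342,97.8579)

[5] `<path>` quadratic bezier, #ff00ff→score S555 F2170: (232.4860,52.3755) → (218.6297,81.3147) → (217.5804,104.7884) → (229.3381,122.7967)

; LightBurn 1.4.05
; GRBL device profile, absolute coords
G21
G90
G00 X213.7787 Y66.0077
M3 S555
G1 X224.3281 Y103.7436 F2170
G1 X98.0323 Y135.6450
M5
G00 X30.9636 Y53.5960
M3 S555
G1 X164.8144 Y36.3716 F2170
G1 X341.2657 Y11.8590
G1 X78.1241 Y148.5122
M5
G00 X74.0363 Y109.2269
M3 S951
G1 X89.6657 Y76.2924 F873
G1 X132.3306 Y45.4455
G1 X166.5813 Y36.3060
M5
G00 X111.7817 Y43.8830
M3 S555
G1 X126.2605 Y68.6412 F2170
G1 X142.8745 Y88.5133
G1 X151.8342 Y97.8579
M5
G00 X232.4860 Y52.3755
M3 S555
G1 X218.6297 Y81.3147 F2170
G1 X217.5804 Y104.7884
G1 X229.3381 Y122.7967
M5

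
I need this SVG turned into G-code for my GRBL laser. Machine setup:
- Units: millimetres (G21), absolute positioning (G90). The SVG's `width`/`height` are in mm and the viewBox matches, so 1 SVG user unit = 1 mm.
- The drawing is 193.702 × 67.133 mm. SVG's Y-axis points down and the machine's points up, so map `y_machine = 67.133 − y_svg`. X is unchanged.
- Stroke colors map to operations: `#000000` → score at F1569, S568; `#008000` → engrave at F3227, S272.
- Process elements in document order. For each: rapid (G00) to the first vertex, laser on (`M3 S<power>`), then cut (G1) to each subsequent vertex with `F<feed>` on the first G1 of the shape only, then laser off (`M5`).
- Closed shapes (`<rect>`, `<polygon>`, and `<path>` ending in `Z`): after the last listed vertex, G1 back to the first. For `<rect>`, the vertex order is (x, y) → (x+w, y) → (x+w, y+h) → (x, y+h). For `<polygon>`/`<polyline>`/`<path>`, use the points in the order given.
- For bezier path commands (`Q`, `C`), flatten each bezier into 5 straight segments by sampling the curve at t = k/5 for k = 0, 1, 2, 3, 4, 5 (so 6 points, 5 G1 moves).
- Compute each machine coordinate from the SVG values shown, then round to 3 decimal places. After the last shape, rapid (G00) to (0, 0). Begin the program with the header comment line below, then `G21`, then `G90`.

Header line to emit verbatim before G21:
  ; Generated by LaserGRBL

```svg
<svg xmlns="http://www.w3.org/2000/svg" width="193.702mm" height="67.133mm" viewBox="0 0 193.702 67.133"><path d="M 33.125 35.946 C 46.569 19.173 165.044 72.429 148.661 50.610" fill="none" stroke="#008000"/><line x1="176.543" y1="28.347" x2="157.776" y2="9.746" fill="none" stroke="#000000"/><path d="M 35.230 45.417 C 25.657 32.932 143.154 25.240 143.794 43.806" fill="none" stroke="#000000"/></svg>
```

Since the viewBox matches the mm dimensions, user units are millimetres directly. The only transform is the Y-flip y_m = 67.133 − y_svg.

Shape 1 is a cubic bezier drawn with `<path>`. Its stroke #008000 means engrave at S272, F3227. After flipping Y the toolpath is (33.125,31.187) → (51.876,34.008) → (84.320,26.987) → (118.942,17.090) → (144.227,11.280) → (148.661,16.523).

Shape 2 is a line segment drawn with `<line>`. Its stroke #000000 means score at S568, F1569. After flipping Y the toolpath is (176.543,38.786) → (157.776,57.387).

Shape 3 is a cubic bezier drawn with `<path>`. Its stroke #000000 means score at S568, F1569. After flipping Y the toolpath is (35.230,21.716) → (42.783,28.460) → (69.125,33.024) → (102.546,34.376) → (131.339,31.487) → (143.794,23.327).

; Generated by LaserGRBL
G21
G90
G00 X33.125 Y31.187
M3 S272
G1 X51.876 Y34.008 F3227
G1 X84.320 Y26.987
G1 X118.942 Y17.090
G1 X144.227 Y11.280
G1 X148.661 Y16.523
M5
G00 X176.543 Y38.786
M3 S568
G1 X157.776 Y57.387 F1569
M5
G00 X35.230 Y21.716
M3 S568
G1 X42.783 Y28.460 F1569
G1 X69.125 Y33.024
G1 X102.546 Y34.376
G1 X131.339 Y31.487
G1 X143.794 Y23.327
M5
G00 X0.000 Y0.000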